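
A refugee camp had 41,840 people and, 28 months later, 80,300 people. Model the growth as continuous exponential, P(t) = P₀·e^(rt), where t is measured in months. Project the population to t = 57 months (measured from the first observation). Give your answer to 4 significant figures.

≈ 157,700 people

r = ln(80300/41840) / 28 ≈ 0.023283 per month
P(57) = 41840 · e^(0.023283·57) = 41840 · 3.77016 ≈ 157743.32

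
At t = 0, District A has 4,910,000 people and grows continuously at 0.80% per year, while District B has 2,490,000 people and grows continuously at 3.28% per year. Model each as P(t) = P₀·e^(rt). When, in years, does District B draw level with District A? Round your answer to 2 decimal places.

4910000·e^(0.008t) = 2490000·e^(0.0328t)
4910000/2490000 = e^((0.0328 − 0.008)t) → ln(1.97189) = 0.0248·t
t = 0.67899 / 0.0248

t ≈ 27.38 years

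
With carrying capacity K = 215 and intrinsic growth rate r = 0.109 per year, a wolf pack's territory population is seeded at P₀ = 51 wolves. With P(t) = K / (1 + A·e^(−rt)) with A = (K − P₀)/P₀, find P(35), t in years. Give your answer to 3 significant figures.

≈ 201 wolves

A = (215 − 51)/51 = 3.21569
P(35) = 215 / (1 + 3.21569·e^(−0.109·35)) = 215 / (1 + 3.21569·0.022038)
= 215 / 1.07087 ≈ 200.77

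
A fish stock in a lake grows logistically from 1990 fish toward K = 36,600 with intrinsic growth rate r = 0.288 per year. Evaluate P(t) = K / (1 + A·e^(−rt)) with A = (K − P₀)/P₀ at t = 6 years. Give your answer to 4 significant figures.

≈ 8,950 fish

A = (36600 − 1990)/1990 = 17.39196
P(6) = 36600 / (1 + 17.39196·e^(−0.288·6)) = 36600 / (1 + 17.39196·0.177639)
= 36600 / 4.0895 ≈ 8949.76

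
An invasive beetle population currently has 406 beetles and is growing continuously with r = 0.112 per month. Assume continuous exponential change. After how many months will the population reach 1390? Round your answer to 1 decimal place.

t ≈ 11.0 months

1390 = 406 · e^(0.112·t)
t = ln(1390/406) / 0.112 = ln(3.42365) / 0.112 = 1.23071 / 0.112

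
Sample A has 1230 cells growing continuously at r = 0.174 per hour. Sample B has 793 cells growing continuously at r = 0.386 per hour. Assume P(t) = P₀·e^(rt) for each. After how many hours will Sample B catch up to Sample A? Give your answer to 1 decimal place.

1230·e^(0.174t) = 793·e^(0.386t)
1230/793 = e^((0.386 − 0.174)t) → ln(1.55107) = 0.212·t
t = 0.43895 / 0.212

t ≈ 2.1 hours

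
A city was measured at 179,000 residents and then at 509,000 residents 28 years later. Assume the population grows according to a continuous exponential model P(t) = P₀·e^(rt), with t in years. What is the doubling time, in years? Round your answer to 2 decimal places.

doubling time ≈ 18.57 years

r = ln(509000/179000) / 28 = ln(2.84358) / 28 ≈ 0.037324 per year
doubling time = ln 2 / |r| = 0.69315 / 0.037324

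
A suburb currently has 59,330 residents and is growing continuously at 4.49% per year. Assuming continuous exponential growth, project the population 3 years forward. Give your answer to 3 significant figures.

P(3) = 59330 · e^(0.0449·3) = 59330 · e^(0.1347)
= 59330 · 1.14419 ≈ 67885

≈ 67,900 residents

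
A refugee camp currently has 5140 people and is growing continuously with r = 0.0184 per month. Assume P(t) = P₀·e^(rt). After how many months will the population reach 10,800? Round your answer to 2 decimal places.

10800 = 5140 · e^(0.0184·t)
t = ln(10800/5140) / 0.0184 = ln(2.10117) / 0.0184 = 0.74249 / 0.0184

t ≈ 40.35 months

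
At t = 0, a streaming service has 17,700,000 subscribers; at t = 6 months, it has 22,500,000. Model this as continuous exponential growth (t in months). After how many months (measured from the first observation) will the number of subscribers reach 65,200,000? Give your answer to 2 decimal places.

r = ln(22500000/17700000) / 6 ≈ 0.039992 per month
t = ln(65200000/17700000) / r = 1.30389 / 0.039992 ≈ 32.604

t ≈ 32.60 months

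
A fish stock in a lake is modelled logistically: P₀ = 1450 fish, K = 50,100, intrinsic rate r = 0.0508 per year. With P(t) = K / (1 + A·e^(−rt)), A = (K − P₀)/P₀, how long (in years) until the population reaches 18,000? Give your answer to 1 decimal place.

A = (50100 − 1450)/1450 = 33.55172
18000 = 50100/(1 + 33.55172·e^(−0.0508t)) → 1 + 33.55172·e^(−0.0508t) = 2.78333
e^(−0.0508t) = 0.053152 → t = ln(18.81405)/0.0508 = 2.9346/0.0508

t ≈ 57.8 years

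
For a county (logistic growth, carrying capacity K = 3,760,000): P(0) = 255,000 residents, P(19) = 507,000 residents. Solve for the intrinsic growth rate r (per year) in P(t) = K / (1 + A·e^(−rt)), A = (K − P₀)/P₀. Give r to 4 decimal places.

r ≈ 0.0401 per year

A = (3760000 − 255000)/255000 = 13.7451
507000 = 3760000/(1 + 13.7451·e^(−r·19)) → e^(−19r) = (7.41617 − 1)/13.7451 = 0.466797
r = −ln(0.466797)/19 = 0.76186/19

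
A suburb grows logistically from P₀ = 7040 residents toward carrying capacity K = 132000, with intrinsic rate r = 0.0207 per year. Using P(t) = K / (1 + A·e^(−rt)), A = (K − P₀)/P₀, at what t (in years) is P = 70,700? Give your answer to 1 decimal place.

A = (132000 − 7040)/7040 = 17.75
70700 = 132000/(1 + 17.75·e^(−0.0207t)) → 1 + 17.75·e^(−0.0207t) = 1.86704
e^(−0.0207t) = 0.048848 → t = ln(20.47186)/0.0207 = 3.01905/0.0207

t ≈ 145.8 years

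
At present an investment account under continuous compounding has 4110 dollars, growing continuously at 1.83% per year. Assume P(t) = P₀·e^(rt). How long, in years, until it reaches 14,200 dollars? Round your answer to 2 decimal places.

14200 = 4110 · e^(0.0183·t)
t = ln(14200/4110) / 0.0183 = ln(3.45499) / 0.0183 = 1.23982 / 0.0183

t ≈ 67.75 years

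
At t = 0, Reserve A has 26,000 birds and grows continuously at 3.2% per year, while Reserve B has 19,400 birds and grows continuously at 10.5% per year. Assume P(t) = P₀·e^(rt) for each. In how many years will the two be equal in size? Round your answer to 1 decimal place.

26000·e^(0.032t) = 19400·e^(0.105t)
26000/19400 = e^((0.105 − 0.032)t) → ln(1.34021) = 0.073·t
t = 0.29282 / 0.073

t ≈ 4.0 years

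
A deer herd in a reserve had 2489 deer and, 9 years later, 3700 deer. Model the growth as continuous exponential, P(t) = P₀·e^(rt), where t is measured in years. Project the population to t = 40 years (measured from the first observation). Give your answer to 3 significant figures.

r = ln(3700/2489) / 9 ≈ 0.04405 per year
P(40) = 2489 · e^(0.04405·40) = 2489 · 5.82412 ≈ 14496.24

≈ 14,500 deer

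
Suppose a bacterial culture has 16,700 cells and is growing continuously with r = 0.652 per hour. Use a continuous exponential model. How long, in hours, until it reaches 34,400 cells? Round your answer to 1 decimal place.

34400 = 16700 · e^(0.652·t)
t = ln(34400/16700) / 0.652 = ln(2.05988) / 0.652 = 0.72265 / 0.652

t ≈ 1.1 hours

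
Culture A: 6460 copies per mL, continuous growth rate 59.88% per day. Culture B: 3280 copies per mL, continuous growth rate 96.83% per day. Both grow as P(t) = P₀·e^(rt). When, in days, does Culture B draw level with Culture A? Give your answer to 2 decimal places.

6460·e^(0.5988t) = 3280·e^(0.9683t)
6460/3280 = e^((0.9683 − 0.5988)t) → ln(1.96951) = 0.3695·t
t = 0.67779 / 0.3695

t ≈ 1.83 days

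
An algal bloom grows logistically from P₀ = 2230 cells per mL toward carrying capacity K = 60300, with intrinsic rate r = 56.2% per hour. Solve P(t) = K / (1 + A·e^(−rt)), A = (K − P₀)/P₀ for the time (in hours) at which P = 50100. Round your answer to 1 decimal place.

t ≈ 8.6 hours

A = (60300 − 2230)/2230 = 26.04036
50100 = 60300/(1 + 26.04036·e^(−0.562t)) → 1 + 26.04036·e^(−0.562t) = 1.20359
e^(−0.562t) = 0.007818 → t = ln(127.90412)/0.562 = 4.85128/0.562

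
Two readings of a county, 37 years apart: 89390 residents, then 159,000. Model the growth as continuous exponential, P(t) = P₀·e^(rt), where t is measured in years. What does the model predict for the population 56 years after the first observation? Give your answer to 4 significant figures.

≈ 213,700 residents

r = ln(159000/89390) / 37 ≈ 0.015565 per year
P(56) = 89390 · e^(0.015565·56) = 89390 · 2.39079 ≈ 213713.06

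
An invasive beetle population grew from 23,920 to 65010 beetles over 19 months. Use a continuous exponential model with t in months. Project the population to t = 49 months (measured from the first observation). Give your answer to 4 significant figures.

r = ln(65010/23920) / 19 ≈ 0.052622 per month
P(49) = 23920 · e^(0.052622·49) = 23920 · 13.17735 ≈ 315202.1

≈ 315,200 beetles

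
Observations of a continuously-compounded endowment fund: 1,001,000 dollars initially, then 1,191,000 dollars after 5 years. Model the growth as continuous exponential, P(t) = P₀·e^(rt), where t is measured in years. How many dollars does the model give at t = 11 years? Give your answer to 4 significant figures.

r = ln(1191000/1001000) / 5 ≈ 0.034759 per year
P(11) = 1001000 · e^(0.034759·11) = 1001000 · 1.46572 ≈ 1467185.35

≈ 1,467,000 dollars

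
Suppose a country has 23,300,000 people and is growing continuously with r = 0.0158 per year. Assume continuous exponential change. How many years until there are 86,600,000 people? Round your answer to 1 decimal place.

86600000 = 23300000 · e^(0.0158·t)
t = ln(86600000/23300000) / 0.0158 = ln(3.71674) / 0.0158 = 1.31285 / 0.0158

t ≈ 83.1 years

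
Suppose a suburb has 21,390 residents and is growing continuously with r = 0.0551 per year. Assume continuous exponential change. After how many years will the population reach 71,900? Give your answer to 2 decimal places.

71900 = 21390 · e^(0.0551·t)
t = ln(71900/21390) / 0.0551 = ln(3.36138) / 0.0551 = 1.21235 / 0.0551

t ≈ 22.00 years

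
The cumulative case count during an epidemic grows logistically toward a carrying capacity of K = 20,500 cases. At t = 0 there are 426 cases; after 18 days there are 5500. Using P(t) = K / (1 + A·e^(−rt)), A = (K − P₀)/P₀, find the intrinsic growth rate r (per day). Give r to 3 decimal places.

A = (20500 − 426)/426 = 47.12207
5500 = 20500/(1 + 47.12207·e^(−r·18)) → e^(−18r) = (3.72727 − 1)/47.12207 = 0.057877
r = −ln(0.057877)/18 = 2.84944/18

r ≈ 0.158 per day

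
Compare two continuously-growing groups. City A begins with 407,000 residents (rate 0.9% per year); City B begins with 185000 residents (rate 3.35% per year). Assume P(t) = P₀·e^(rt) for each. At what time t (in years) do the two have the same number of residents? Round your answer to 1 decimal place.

407000·e^(0.009t) = 185000·e^(0.0335t)
407000/185000 = e^((0.0335 − 0.009)t) → ln(2.2) = 0.0245·t
t = 0.78846 / 0.0245

t ≈ 32.2 years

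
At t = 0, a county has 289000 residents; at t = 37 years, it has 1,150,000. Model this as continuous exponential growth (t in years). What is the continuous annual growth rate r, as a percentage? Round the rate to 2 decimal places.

r ≈ 3.73% per year

1150000 = 289000 · e^(r·37)
e^(37r) = 1150000/289000 = 3.97924
r = ln(3.97924) / 37 = 1.38109 / 37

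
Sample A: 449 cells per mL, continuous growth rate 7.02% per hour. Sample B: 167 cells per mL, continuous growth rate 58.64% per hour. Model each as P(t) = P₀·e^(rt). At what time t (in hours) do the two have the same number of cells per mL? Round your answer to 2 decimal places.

449·e^(0.0702t) = 167·e^(0.5864t)
449/167 = e^((0.5864 − 0.0702)t) → ln(2.68862) = 0.5162·t
t = 0.98903 / 0.5162

t ≈ 1.92 hours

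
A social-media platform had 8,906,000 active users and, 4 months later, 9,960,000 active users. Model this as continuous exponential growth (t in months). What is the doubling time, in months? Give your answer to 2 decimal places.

doubling time ≈ 24.79 months

r = ln(9960000/8906000) / 4 = ln(1.11835) / 4 ≈ 0.027963 per month
doubling time = ln 2 / |r| = 0.69315 / 0.027963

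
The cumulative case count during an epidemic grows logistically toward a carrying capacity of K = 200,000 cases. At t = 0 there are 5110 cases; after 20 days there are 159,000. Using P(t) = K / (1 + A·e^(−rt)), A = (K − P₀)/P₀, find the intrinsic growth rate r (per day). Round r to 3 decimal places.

r ≈ 0.250 per day

A = (200000 − 5110)/5110 = 38.13894
159000 = 200000/(1 + 38.13894·e^(−r·20)) → e^(−20r) = (1.25786 − 1)/38.13894 = 0.006761
r = −ln(0.006761)/20 = 4.99657/20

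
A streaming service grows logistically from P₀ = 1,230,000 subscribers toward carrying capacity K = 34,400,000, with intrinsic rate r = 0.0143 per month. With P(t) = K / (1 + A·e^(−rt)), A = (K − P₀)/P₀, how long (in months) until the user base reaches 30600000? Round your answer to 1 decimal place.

t ≈ 376.3 months

A = (34400000 − 1230000)/1230000 = 26.96748
30600000 = 34400000/(1 + 26.96748·e^(−0.0143t)) → 1 + 26.96748·e^(−0.0143t) = 1.12418
e^(−0.0143t) = 0.004605 → t = ln(217.15918)/0.0143 = 5.38063/0.0143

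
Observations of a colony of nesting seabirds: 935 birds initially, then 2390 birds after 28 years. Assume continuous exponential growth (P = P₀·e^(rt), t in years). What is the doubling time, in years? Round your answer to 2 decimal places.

r = ln(2390/935) / 28 = ln(2.55615) / 28 ≈ 0.033518 per year
doubling time = ln 2 / |r| = 0.69315 / 0.033518

doubling time ≈ 20.68 years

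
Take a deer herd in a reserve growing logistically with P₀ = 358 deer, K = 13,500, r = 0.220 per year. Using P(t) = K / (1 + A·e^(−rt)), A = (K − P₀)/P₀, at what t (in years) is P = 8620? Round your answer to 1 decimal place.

A = (13500 − 358)/358 = 36.7095
8620 = 13500/(1 + 36.7095·e^(−0.22t)) → 1 + 36.7095·e^(−0.22t) = 1.56613
e^(−0.22t) = 0.015422 → t = ln(64.84342)/0.22 = 4.17198/0.22

t ≈ 19.0 years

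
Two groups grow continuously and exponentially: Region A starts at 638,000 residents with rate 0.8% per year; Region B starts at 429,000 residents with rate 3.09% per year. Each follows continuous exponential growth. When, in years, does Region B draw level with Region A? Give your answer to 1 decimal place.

638000·e^(0.008t) = 429000·e^(0.0309t)
638000/429000 = e^((0.0309 − 0.008)t) → ln(1.48718) = 0.0229·t
t = 0.39688 / 0.0229

t ≈ 17.3 years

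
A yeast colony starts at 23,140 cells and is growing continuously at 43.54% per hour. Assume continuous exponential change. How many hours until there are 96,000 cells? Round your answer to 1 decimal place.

96000 = 23140 · e^(0.4354·t)
t = ln(96000/23140) / 0.4354 = ln(4.14866) / 0.4354 = 1.42279 / 0.4354

t ≈ 3.3 hours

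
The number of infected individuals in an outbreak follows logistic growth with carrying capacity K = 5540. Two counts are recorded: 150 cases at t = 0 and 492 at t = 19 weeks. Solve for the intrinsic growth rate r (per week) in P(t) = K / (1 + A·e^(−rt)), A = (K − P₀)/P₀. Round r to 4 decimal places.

r ≈ 0.0660 per week

A = (5540 − 150)/150 = 35.93333
492 = 5540/(1 + 35.93333·e^(−r·19)) → e^(−19r) = (11.26016 − 1)/35.93333 = 0.285533
r = −ln(0.285533)/19 = 1.2534/19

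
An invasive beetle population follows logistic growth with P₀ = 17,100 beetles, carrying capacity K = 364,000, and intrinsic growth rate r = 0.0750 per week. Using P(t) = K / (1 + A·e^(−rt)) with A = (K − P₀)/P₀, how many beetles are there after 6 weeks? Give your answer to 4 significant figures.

≈ 26,120 beetles

A = (364000 − 17100)/17100 = 20.28655
P(6) = 364000 / (1 + 20.28655·e^(−0.075·6)) = 364000 / (1 + 20.28655·0.637628)
= 364000 / 13.93528 ≈ 26120.76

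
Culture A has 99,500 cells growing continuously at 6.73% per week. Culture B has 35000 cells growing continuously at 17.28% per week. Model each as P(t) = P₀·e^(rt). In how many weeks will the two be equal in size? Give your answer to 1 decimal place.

t ≈ 9.9 weeks

99500·e^(0.0673t) = 35000·e^(0.1728t)
99500/35000 = e^((0.1728 − 0.0673)t) → ln(2.84286) = 0.1055·t
t = 1.04481 / 0.1055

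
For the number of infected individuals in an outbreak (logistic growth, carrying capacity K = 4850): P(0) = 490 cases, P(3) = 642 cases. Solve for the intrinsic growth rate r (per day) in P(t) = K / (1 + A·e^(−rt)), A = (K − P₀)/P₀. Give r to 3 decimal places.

A = (4850 − 490)/490 = 8.89796
642 = 4850/(1 + 8.89796·e^(−r·3)) → e^(−3r) = (7.55452 − 1)/8.89796 = 0.736632
r = −ln(0.736632)/3 = 0.30567/3

r ≈ 0.102 per day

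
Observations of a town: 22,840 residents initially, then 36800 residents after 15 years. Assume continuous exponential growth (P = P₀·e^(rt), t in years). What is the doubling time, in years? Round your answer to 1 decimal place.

r = ln(36800/22840) / 15 = ln(1.61121) / 15 ≈ 0.031799 per year
doubling time = ln 2 / |r| = 0.69315 / 0.031799

doubling time ≈ 21.8 years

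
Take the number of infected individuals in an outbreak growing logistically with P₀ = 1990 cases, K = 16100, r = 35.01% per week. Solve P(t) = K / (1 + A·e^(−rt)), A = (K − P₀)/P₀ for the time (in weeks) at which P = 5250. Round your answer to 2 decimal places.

A = (16100 − 1990)/1990 = 7.09045
5250 = 16100/(1 + 7.09045·e^(−0.3501t)) → 1 + 7.09045·e^(−0.3501t) = 3.06667
e^(−0.3501t) = 0.291472 → t = ln(3.43086)/0.3501 = 1.23281/0.3501

t ≈ 3.52 weeks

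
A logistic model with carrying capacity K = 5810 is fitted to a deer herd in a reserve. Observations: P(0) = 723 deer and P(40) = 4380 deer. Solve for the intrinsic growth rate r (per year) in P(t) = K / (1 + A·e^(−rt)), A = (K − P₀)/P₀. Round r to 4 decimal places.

r ≈ 0.0768 per year

A = (5810 − 723)/723 = 7.03596
4380 = 5810/(1 + 7.03596·e^(−r·40)) → e^(−40r) = (1.32648 − 1)/7.03596 = 0.046402
r = −ln(0.046402)/40 = 3.07041/40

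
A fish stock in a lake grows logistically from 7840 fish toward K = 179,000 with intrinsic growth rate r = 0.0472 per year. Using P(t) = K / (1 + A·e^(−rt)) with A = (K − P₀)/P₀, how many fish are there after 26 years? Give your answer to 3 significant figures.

≈ 24,200 fish

A = (179000 − 7840)/7840 = 21.83163
P(26) = 179000 / (1 + 21.83163·e^(−0.0472·26)) = 179000 / (1 + 21.83163·0.293112)
= 179000 / 7.39912 ≈ 24192.08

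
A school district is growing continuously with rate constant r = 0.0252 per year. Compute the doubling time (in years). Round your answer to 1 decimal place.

doubling time = ln(2) / |r| = 0.69315 / 0.0252

doubling time ≈ 27.5 years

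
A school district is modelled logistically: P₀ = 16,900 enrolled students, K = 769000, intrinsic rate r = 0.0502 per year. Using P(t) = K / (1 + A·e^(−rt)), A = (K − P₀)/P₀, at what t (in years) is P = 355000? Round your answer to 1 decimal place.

A = (769000 − 16900)/16900 = 44.50296
355000 = 769000/(1 + 44.50296·e^(−0.0502t)) → 1 + 44.50296·e^(−0.0502t) = 2.1662
e^(−0.0502t) = 0.026205 → t = ln(38.16075)/0.0502 = 3.64181/0.0502

t ≈ 72.5 years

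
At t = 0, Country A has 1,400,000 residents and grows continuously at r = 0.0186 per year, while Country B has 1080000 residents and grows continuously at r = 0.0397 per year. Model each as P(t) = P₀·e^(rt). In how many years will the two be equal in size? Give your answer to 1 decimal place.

1400000·e^(0.0186t) = 1080000·e^(0.0397t)
1400000/1080000 = e^((0.0397 − 0.0186)t) → ln(1.2963) = 0.0211·t
t = 0.25951 / 0.0211

t ≈ 12.3 years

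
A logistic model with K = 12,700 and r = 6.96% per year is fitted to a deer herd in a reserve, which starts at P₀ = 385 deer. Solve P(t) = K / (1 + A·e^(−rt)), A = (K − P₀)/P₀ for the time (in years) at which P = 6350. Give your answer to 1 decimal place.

t ≈ 49.8 years

A = (12700 − 385)/385 = 31.98701
6350 = 12700/(1 + 31.98701·e^(−0.0696t)) → 1 + 31.98701·e^(−0.0696t) = 2
e^(−0.0696t) = 0.031263 → t = ln(31.98701)/0.0696 = 3.46533/0.0696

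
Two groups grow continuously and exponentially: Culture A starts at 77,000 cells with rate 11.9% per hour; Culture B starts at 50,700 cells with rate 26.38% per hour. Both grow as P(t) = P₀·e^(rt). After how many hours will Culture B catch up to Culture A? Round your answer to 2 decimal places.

t ≈ 2.89 hours

77000·e^(0.119t) = 50700·e^(0.2638t)
77000/50700 = e^((0.2638 − 0.119)t) → ln(1.51874) = 0.1448·t
t = 0.41788 / 0.1448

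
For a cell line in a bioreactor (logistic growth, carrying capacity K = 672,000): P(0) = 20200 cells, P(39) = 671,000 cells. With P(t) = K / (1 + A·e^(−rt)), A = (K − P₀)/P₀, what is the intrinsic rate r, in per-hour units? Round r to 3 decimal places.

A = (672000 − 20200)/20200 = 32.26733
671000 = 672000/(1 + 32.26733·e^(−r·39)) → e^(−39r) = (1.00149 − 1)/32.26733 = 0.000046
r = −ln(0.000046)/39 = 9.98282/39

r ≈ 0.256 per hour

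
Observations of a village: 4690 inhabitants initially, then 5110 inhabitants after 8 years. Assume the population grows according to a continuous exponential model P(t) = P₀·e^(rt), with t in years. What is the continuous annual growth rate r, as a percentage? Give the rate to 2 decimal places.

r ≈ 1.07% per year

5110 = 4690 · e^(r·8)
e^(8r) = 5110/4690 = 1.08955
r = ln(1.08955) / 8 = 0.08577 / 8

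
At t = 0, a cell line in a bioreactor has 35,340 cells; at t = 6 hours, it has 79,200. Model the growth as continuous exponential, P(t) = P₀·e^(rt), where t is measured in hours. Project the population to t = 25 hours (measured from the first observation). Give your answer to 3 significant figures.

≈ 1,020,000 cells

r = ln(79200/35340) / 6 ≈ 0.134493 per hour
P(25) = 35340 · e^(0.134493·25) = 35340 · 28.85654 ≈ 1019790.27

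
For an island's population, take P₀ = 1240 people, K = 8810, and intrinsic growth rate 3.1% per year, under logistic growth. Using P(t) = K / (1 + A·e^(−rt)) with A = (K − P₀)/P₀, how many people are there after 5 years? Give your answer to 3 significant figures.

≈ 1,410 people

A = (8810 − 1240)/1240 = 6.10484
P(5) = 8810 / (1 + 6.10484·e^(−0.031·5)) = 8810 / (1 + 6.10484·0.856415)
= 8810 / 6.22828 ≈ 1414.52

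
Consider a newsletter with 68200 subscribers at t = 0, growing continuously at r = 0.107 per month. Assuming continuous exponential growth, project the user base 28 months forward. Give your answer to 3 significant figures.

≈ 1,360,000 subscribers

P(28) = 68200 · e^(0.107·28) = 68200 · e^(2.996)
= 68200 · 20.00536 ≈ 1364365.23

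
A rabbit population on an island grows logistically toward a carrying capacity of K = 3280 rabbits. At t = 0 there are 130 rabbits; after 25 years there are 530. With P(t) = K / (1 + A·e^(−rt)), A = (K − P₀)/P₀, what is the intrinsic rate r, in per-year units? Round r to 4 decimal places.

r ≈ 0.0616 per year

A = (3280 − 130)/130 = 24.23077
530 = 3280/(1 + 24.23077·e^(−r·25)) → e^(−25r) = (6.18868 − 1)/24.23077 = 0.214136
r = −ln(0.214136)/25 = 1.54114/25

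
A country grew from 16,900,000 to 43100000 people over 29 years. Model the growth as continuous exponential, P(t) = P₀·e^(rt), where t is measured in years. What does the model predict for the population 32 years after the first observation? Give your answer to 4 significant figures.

r = ln(43100000/16900000) / 29 ≈ 0.032283 per year
P(32) = 16900000 · e^(0.032283·32) = 16900000 · 2.80965 ≈ 47483023.29

≈ 47,480,000 people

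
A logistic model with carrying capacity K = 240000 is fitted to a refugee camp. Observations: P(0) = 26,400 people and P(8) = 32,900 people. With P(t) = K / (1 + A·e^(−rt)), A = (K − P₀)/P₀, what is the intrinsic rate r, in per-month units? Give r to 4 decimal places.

r ≈ 0.0314 per month

A = (240000 − 26400)/26400 = 8.09091
32900 = 240000/(1 + 8.09091·e^(−r·8)) → e^(−8r) = (7.29483 − 1)/8.09091 = 0.778013
r = −ln(0.778013)/8 = 0.25101/8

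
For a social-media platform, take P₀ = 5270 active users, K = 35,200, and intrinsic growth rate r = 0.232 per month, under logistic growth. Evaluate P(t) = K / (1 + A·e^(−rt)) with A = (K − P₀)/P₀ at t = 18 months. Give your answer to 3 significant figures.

≈ 32,400 active users

A = (35200 − 5270)/5270 = 5.67932
P(18) = 35200 / (1 + 5.67932·e^(−0.232·18)) = 35200 / (1 + 5.67932·0.01536)
= 35200 / 1.08723 ≈ 32375.76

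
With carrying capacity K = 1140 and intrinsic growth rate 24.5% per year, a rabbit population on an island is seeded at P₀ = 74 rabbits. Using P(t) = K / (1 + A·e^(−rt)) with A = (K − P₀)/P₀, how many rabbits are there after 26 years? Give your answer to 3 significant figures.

A = (1140 − 74)/74 = 14.40541
P(26) = 1140 / (1 + 14.40541·e^(−0.245·26)) = 1140 / (1 + 14.40541·0.001712)
= 1140 / 1.02466 ≈ 1112.56

≈ 1,110 rabbits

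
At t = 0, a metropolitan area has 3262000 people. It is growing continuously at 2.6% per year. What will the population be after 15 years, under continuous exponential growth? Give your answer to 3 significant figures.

≈ 4,820,000 people

P(15) = 3262000 · e^(0.026·15) = 3262000 · e^(0.39)
= 3262000 · 1.47698 ≈ 4817911.35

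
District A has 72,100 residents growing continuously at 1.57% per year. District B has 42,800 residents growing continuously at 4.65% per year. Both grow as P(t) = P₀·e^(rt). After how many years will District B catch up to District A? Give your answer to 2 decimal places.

t ≈ 16.93 years

72100·e^(0.0157t) = 42800·e^(0.0465t)
72100/42800 = e^((0.0465 − 0.0157)t) → ln(1.68458) = 0.0308·t
t = 0.52152 / 0.0308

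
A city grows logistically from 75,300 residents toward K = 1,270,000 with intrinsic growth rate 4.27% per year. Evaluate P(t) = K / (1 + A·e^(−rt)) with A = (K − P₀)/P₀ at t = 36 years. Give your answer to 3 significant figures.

≈ 288,000 residents

A = (1270000 − 75300)/75300 = 15.86587
P(36) = 1270000 / (1 + 15.86587·e^(−0.0427·36)) = 1270000 / (1 + 15.86587·0.214982)
= 1270000 / 4.41088 ≈ 287924.42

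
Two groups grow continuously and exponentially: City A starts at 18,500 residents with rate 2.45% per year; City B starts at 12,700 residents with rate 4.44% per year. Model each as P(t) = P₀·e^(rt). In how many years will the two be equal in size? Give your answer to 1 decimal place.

t ≈ 18.9 years

18500·e^(0.0245t) = 12700·e^(0.0444t)
18500/12700 = e^((0.0444 − 0.0245)t) → ln(1.45669) = 0.0199·t
t = 0.37617 / 0.0199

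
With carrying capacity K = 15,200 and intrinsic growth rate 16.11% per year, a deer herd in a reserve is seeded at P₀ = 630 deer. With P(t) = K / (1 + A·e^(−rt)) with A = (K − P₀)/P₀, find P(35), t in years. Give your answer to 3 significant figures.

A = (15200 − 630)/630 = 23.12698
P(35) = 15200 / (1 + 23.12698·e^(−0.1611·35)) = 15200 / (1 + 23.12698·0.003558)
= 15200 / 1.08229 ≈ 14044.29

≈ 14,000 deer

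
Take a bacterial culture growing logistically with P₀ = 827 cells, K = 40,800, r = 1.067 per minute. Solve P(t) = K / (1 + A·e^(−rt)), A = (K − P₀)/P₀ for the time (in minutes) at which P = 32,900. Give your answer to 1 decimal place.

t ≈ 5.0 minutes

A = (40800 − 827)/827 = 48.33495
32900 = 40800/(1 + 48.33495·e^(−1.067t)) → 1 + 48.33495·e^(−1.067t) = 1.24012
e^(−1.067t) = 0.004968 → t = ln(201.29363)/1.067 = 5.30476/1.067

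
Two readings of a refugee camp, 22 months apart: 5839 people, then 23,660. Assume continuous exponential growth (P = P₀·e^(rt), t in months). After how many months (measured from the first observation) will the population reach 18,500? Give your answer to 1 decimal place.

r = ln(23660/5839) / 22 ≈ 0.063601 per month
t = ln(18500/5839) / r = 1.15321 / 0.063601 ≈ 18.132

t ≈ 18.1 months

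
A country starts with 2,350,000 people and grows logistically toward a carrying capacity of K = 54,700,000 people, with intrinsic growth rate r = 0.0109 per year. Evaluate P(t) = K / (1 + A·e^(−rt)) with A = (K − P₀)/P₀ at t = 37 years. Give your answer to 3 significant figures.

≈ 3,440,000 people

A = (54700000 − 2350000)/2350000 = 22.2766
P(37) = 54700000 / (1 + 22.2766·e^(−0.0109·37)) = 54700000 / (1 + 22.2766·0.668112)
= 54700000 / 15.88325 ≈ 3443878.95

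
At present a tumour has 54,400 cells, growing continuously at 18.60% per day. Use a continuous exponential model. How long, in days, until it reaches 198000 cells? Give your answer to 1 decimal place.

198000 = 54400 · e^(0.186·t)
t = ln(198000/54400) / 0.186 = ln(3.63971) / 0.186 = 1.2919 / 0.186

t ≈ 6.9 days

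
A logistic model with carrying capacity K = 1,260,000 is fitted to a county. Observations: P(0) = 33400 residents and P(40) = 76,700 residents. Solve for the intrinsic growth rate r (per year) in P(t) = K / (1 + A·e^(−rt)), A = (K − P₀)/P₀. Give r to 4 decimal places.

r ≈ 0.0217 per year

A = (1260000 − 33400)/33400 = 36.72455
76700 = 1260000/(1 + 36.72455·e^(−r·40)) → e^(−40r) = (16.42764 − 1)/36.72455 = 0.420091
r = −ln(0.420091)/40 = 0.86728/40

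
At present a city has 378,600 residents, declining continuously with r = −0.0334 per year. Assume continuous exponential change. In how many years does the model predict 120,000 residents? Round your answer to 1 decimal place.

t ≈ 34.4 years

120000 = 378600 · e^(-0.0334·t)
t = ln(120000/378600) / -0.0334 = ln(0.31696) / -0.0334 = -1.14899 / -0.0334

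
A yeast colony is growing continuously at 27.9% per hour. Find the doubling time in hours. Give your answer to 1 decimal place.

doubling time = ln(2) / |r| = 0.69315 / 0.279

doubling time ≈ 2.5 hours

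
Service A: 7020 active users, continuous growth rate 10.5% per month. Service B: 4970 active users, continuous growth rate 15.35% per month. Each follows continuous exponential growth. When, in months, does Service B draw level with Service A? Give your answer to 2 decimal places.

t ≈ 7.12 months

7020·e^(0.105t) = 4970·e^(0.1535t)
7020/4970 = e^((0.1535 − 0.105)t) → ln(1.41247) = 0.0485·t
t = 0.34534 / 0.0485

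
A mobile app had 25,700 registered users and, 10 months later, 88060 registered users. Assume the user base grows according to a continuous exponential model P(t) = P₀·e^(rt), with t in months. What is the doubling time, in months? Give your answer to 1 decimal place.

doubling time ≈ 5.6 months

r = ln(88060/25700) / 10 = ln(3.42646) / 10 ≈ 0.123153 per month
doubling time = ln 2 / |r| = 0.69315 / 0.123153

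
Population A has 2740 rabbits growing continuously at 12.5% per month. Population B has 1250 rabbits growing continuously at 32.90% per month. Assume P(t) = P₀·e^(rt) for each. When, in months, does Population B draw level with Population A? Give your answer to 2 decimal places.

t ≈ 3.85 months

2740·e^(0.125t) = 1250·e^(0.329t)
2740/1250 = e^((0.329 − 0.125)t) → ln(2.192) = 0.204·t
t = 0.78481 / 0.204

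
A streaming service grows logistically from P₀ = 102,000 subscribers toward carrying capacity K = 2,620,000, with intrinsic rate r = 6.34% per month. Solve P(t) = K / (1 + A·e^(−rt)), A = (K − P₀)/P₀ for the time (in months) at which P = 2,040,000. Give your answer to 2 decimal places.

t ≈ 70.41 months

A = (2620000 − 102000)/102000 = 24.68627
2040000 = 2620000/(1 + 24.68627·e^(−0.0634t)) → 1 + 24.68627·e^(−0.0634t) = 1.28431
e^(−0.0634t) = 0.011517 → t = ln(86.82759)/0.0634 = 4.46392/0.0634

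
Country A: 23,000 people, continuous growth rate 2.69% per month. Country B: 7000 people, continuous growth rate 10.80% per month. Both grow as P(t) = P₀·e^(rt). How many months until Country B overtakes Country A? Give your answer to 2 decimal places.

23000·e^(0.0269t) = 7000·e^(0.108t)
23000/7000 = e^((0.108 − 0.0269)t) → ln(3.28571) = 0.0811·t
t = 1.18958 / 0.0811

t ≈ 14.67 months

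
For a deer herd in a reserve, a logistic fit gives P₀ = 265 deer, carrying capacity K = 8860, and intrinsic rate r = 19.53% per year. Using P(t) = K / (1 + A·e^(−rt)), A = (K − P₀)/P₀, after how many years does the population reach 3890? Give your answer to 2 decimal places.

t ≈ 16.56 years

A = (8860 − 265)/265 = 32.43396
3890 = 8860/(1 + 32.43396·e^(−0.1953t)) → 1 + 32.43396·e^(−0.1953t) = 2.27763
e^(−0.1953t) = 0.039392 → t = ln(25.38594)/0.1953 = 3.2342/0.1953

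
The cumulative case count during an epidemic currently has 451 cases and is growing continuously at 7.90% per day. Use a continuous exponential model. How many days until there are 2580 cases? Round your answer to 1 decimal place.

t ≈ 22.1 days

2580 = 451 · e^(0.079·t)
t = ln(2580/451) / 0.079 = ln(5.72062) / 0.079 = 1.74408 / 0.079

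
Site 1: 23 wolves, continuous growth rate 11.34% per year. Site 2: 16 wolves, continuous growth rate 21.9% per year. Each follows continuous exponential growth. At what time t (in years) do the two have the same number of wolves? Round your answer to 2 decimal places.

23·e^(0.1134t) = 16·e^(0.219t)
23/16 = e^((0.219 − 0.1134)t) → ln(1.4375) = 0.1056·t
t = 0.36291 / 0.1056

t ≈ 3.44 years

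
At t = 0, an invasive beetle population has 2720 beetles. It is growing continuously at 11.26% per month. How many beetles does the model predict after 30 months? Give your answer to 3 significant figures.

≈ 79,700 beetles

P(30) = 2720 · e^(0.1126·30) = 2720 · e^(3.378)
= 2720 · 29.31209 ≈ 79728.88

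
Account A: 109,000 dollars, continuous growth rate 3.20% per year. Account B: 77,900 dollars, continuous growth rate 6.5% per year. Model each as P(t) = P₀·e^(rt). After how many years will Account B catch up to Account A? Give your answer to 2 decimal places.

t ≈ 10.18 years

109000·e^(0.032t) = 77900·e^(0.065t)
109000/77900 = e^((0.065 − 0.032)t) → ln(1.39923) = 0.033·t
t = 0.33592 / 0.033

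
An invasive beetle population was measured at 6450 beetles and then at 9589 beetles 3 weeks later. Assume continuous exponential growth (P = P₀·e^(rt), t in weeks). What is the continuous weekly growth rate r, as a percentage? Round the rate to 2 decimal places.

9589 = 6450 · e^(r·3)
e^(3r) = 9589/6450 = 1.48667
r = ln(1.48667) / 3 = 0.39654 / 3

r ≈ 13.22% per week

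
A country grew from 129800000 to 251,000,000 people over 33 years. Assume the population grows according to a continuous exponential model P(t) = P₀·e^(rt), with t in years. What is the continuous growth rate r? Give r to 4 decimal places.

r ≈ 0.0200 per year

251000000 = 129800000 · e^(r·33)
e^(33r) = 251000000/129800000 = 1.93374
r = ln(1.93374) / 33 = 0.65946 / 33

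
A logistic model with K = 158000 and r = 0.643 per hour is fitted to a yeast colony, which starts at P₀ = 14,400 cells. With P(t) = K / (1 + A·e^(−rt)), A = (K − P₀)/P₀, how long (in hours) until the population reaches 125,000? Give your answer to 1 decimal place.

t ≈ 5.6 hours

A = (158000 − 14400)/14400 = 9.97222
125000 = 158000/(1 + 9.97222·e^(−0.643t)) → 1 + 9.97222·e^(−0.643t) = 1.264
e^(−0.643t) = 0.026474 → t = ln(37.77357)/0.643 = 3.63161/0.643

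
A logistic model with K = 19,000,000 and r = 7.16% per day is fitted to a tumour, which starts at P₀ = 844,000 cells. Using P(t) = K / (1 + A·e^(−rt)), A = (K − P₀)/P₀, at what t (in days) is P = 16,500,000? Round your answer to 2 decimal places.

t ≈ 69.21 days

A = (19000000 − 844000)/844000 = 21.51185
16500000 = 19000000/(1 + 21.51185·e^(−0.0716t)) → 1 + 21.51185·e^(−0.0716t) = 1.15152
e^(−0.0716t) = 0.007043 → t = ln(141.9782)/0.0716 = 4.95567/0.0716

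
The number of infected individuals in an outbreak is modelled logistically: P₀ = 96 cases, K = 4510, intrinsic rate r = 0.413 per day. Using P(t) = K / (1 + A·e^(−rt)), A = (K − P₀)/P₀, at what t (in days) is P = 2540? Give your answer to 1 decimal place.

t ≈ 9.9 days

A = (4510 − 96)/96 = 45.97917
2540 = 4510/(1 + 45.97917·e^(−0.413t)) → 1 + 45.97917·e^(−0.413t) = 1.77559
e^(−0.413t) = 0.016868 → t = ln(59.28278)/0.413 = 4.08232/0.413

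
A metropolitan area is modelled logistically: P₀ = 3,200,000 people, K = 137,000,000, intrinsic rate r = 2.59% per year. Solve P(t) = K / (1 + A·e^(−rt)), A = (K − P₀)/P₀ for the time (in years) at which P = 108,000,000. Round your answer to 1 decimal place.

A = (137000000 − 3200000)/3200000 = 41.8125
108000000 = 137000000/(1 + 41.8125·e^(−0.0259t)) → 1 + 41.8125·e^(−0.0259t) = 1.26852
e^(−0.0259t) = 0.006422 → t = ln(155.71552)/0.0259 = 5.04803/0.0259

t ≈ 194.9 years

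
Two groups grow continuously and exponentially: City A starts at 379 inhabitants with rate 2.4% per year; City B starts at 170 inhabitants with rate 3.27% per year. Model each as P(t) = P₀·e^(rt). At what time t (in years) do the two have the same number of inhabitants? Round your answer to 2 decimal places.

t ≈ 92.15 years

379·e^(0.024t) = 170·e^(0.0327t)
379/170 = e^((0.0327 − 0.024)t) → ln(2.22941) = 0.0087·t
t = 0.80174 / 0.0087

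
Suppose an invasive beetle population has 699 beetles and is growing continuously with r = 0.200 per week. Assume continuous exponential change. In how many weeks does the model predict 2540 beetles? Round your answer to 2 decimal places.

2540 = 699 · e^(0.2·t)
t = ln(2540/699) / 0.2 = ln(3.63376) / 0.2 = 1.29027 / 0.2

t ≈ 6.45 weeks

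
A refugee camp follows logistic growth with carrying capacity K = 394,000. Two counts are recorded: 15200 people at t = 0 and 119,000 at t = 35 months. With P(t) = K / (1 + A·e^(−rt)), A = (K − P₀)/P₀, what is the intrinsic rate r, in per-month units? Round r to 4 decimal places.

r ≈ 0.0679 per month

A = (394000 − 15200)/15200 = 24.92105
119000 = 394000/(1 + 24.92105·e^(−r·35)) → e^(−35r) = (3.31092 − 1)/24.92105 = 0.09273
r = −ln(0.09273)/35 = 2.37807/35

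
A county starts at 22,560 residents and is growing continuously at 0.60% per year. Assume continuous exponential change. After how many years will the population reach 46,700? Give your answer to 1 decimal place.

t ≈ 121.3 years

46700 = 22560 · e^(0.006·t)
t = ln(46700/22560) / 0.006 = ln(2.07004) / 0.006 = 0.72757 / 0.006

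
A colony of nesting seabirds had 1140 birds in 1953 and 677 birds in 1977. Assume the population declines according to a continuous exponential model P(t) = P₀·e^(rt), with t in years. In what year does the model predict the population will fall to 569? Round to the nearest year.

year 1985

r = ln(677/1140) / 24 = -0.52111/24 ≈ -0.021713 per year
t = ln(569/1140) / r = -0.6949/-0.021713 ≈ 32 years after 1953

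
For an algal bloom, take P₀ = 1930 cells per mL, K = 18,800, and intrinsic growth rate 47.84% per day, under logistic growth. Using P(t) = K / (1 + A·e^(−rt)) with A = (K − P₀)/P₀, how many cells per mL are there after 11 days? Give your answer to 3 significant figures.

≈ 18,000 cells per mL

A = (18800 − 1930)/1930 = 8.74093
P(11) = 18800 / (1 + 8.74093·e^(−0.4784·11)) = 18800 / (1 + 8.74093·0.005183)
= 18800 / 1.0453 ≈ 17985.22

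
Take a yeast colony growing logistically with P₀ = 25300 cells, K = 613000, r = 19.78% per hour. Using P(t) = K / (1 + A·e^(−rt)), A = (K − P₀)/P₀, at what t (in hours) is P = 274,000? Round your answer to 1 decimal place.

A = (613000 − 25300)/25300 = 23.22925
274000 = 613000/(1 + 23.22925·e^(−0.1978t)) → 1 + 23.22925·e^(−0.1978t) = 2.23723
e^(−0.1978t) = 0.053262 → t = ln(18.77526)/0.1978 = 2.93254/0.1978

t ≈ 14.8 hours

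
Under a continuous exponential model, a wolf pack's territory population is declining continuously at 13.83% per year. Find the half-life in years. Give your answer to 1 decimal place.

half-life ≈ 5.0 years

half-life = ln(2) / |r| = 0.69315 / 0.1383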